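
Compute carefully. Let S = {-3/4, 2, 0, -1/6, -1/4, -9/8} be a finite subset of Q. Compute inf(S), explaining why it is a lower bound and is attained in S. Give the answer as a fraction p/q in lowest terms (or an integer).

S is finite, so inf(S) = min(S).
Sorted increasing:
-9/8, -3/4, -1/4, -1/6, 0, 2
The extremum is -9/8.
For every x in S, x >= -9/8. And -9/8 is in S, so it is attained.
Therefore inf(S) = -9/8.

-9/8


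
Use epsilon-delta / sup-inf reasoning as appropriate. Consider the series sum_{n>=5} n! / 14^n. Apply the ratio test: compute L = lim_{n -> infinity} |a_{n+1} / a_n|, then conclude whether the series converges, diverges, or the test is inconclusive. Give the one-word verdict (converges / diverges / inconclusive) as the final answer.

Let a_n denote the general term. Form the ratio a_{n+1}/a_n and simplify:
a_{n+1}/a_n = n/14 + 1/14
Take the limit as n -> infinity: L = infinity.
Since L = infinity > 1 (or L = infinity), the ratio test implies the series diverges.

diverges


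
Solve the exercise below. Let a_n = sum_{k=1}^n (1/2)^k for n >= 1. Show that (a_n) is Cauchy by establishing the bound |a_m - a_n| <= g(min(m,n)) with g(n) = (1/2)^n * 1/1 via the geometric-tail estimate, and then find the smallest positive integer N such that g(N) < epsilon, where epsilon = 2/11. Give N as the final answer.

For m > n >= 1: |a_m - a_n| = sum_{k=n+1}^m (1/2)^k < sum_{k=n+1}^infinity (1/2)^k = (1/2)^(n+1) / (1 - 1/2) = (1/2)^n * (1/2) * (2/1) = (1/2)^n * 1/1.
So g(n) = (1/2)^n / 1. Since g(n) -> 0, (a_n) is Cauchy.
Now solve g(N) < 2/11: (1/2)^N / 1 < 2/11 <=> 2^N > 1 / (1 * 2/11) = 11/2.
Check powers of 2: 2^2 = 4 <= 11/2, 2^3 = 8 > 11/2.
So the smallest such N is 3. Check: g(3) = 1/(1 * 8) = 1/8 < 2/11.

3


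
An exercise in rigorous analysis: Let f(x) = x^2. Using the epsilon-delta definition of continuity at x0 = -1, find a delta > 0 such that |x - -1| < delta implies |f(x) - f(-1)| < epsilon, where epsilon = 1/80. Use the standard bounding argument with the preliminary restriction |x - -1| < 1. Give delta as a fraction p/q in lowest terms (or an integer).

Factor: |x^2 - (-1)^2| = |x - -1| * |x + -1|.
Impose |x - -1| < 1 first. Then |x + -1| = |(x - -1) + 2*(-1)| <= |x - -1| + 2*|-1| < 1 + 2 = 3.
So |x^2 - (-1)^2| < delta * 3.
We need delta * 3 <= 1/80, i.e. delta <= 1/80/3 = 1/240.
Since 1/240 < 1, this is tighter than 1; take delta = 1/240.
So delta = 1/240 works.

1/240


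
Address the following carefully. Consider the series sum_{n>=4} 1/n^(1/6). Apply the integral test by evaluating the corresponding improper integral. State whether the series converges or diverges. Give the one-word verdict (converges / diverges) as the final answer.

Let f(x) = x^(-1/6). Then f is positive, continuous, and decreasing on [4, infinity), so the integral test applies.
Compute the improper integral int_{4}^infinity f(x) dx:
  antiderivative F(x) = 6*x^(5/6)/5.
  As x -> infinity, F(x) -> infinity (since p = 1/6 < 1).
  So the integral diverges. By the integral test, the series diverges.

diverges


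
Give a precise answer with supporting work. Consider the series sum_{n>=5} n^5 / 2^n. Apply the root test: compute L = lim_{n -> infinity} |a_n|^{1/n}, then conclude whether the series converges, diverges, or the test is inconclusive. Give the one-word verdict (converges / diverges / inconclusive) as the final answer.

Let a_n denote the general term. Form |a_n|^(1/n) and simplify:
|a_n|^(1/n) = n^(5/n)/2
Take the limit as n -> infinity: L = 1/2.
Since L = 1/2 < 1, the root test implies convergence.

converges


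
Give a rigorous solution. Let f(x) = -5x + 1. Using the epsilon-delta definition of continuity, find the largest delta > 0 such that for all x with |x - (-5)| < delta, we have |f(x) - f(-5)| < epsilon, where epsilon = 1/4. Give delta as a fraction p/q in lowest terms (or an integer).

We compute f(-5) = -5*(-5) + 1 = 26.
|f(x) - f(-5)| = |-5x + 1 - (26)| = |-5(x - (-5))| = 5|x - (-5)|.
We need 5|x - (-5)| < 1/4, i.e. |x - (-5)| < 1/4 / 5 = 1/20.
So any delta <= 1/20 works. Conversely, if delta > 1/20, then x = -5 + 1/20 satisfies |x - (-5)| = 1/20 < delta but |f(x) - f(-5)| = 5 * 1/20 = 1/4, which is not < 1/4; so no larger delta works.
Hence the largest such delta is 1/20.

1/20


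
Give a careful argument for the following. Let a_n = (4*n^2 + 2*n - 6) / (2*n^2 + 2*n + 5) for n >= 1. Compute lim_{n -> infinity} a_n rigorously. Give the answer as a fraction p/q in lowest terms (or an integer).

Divide numerator and denominator by n^2, the highest power:
numerator / n^2 = 4 + 2/n - 6/n^2
denominator / n^2 = 2 + 2/n + 5/n^2
As n -> infinity, all terms of the form c/n^k (k >= 1) tend to 0.
So numerator / n^2 -> 4 and denominator / n^2 -> 2.
Therefore lim a_n = 2.

2


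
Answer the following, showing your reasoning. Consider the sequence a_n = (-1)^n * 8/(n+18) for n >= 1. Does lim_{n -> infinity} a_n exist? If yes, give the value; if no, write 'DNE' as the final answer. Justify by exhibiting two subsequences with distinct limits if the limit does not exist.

Examine the behaviour of a_n along subsequences.
Even-n subsequence a_{2k} = 8/(2k+18) -> 0. Odd-n subsequence a_{2k+1} = -8/(2k+19) -> 0. Both tend to 0, which suggests the limit is 0; verify directly.
|a_n - 0| = 8/(n+18) < 8/n for every n >= 1.
Given epsilon > 0, choose a positive integer N > 8/epsilon. Then for all n >= N, |a_n| < 8/n <= 8/N < epsilon.
So by the definition of the limit, lim a_n exists and equals 0.

0


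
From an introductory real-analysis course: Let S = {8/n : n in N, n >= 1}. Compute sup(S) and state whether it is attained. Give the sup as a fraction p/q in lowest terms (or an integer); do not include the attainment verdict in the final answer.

Analysis:
- Values: 8, 4, 8/3, 2, ... strictly decreasing.
- The maximum is 8 (n=1); sup = 8 (attained).
- The set is bounded below by 0; 8/n -> 0 so 0 is the greatest lower bound.
- 0 is not in the set, so inf = 0 is not attained.
Conclusion: sup(S) = 8, attained in S.

8


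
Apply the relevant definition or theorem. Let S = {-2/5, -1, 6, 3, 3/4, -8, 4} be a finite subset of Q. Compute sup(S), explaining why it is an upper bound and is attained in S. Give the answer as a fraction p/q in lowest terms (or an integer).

S is finite, so sup(S) = max(S).
Sorted decreasing:
6, 4, 3, 3/4, -2/5, -1, -8
The extremum is 6.
For every x in S, x <= 6. And 6 is in S, so it is attained.
Therefore sup(S) = 6.

6


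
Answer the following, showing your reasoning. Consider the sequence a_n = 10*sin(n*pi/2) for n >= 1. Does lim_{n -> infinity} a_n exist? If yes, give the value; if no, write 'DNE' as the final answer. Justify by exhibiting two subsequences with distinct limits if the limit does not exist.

Examine the behaviour of a_n along subsequences.
a_{4k+1} = 10*sin(pi/2 + 2k*pi) = 10 -> 10. a_{4k+3} = 10*sin(3pi/2 + 2k*pi) = -10 -> -10.
Since these two subsequential limits are 10 and -10, distinct, the full sequence cannot converge (a convergent sequence has all subsequences tending to the same limit). So lim a_n does not exist.

DNE


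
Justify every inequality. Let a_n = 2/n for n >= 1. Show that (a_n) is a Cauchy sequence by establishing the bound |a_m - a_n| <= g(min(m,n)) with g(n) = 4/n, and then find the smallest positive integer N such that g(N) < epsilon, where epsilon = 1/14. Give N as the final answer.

For any m, n >= 1, by the triangle inequality:
|a_m - a_n| = |2/m - 2/n| <= 2*1/m + 2*1/n <= 4/min(m,n).
So g(n) = 4/n bounds the Cauchy difference. Since g(n) -> 0, (a_n) is Cauchy.
Now solve g(N) < 1/14: 4/N < 1/14 <=> N > 4 / (1/14) = 56.
The smallest integer strictly greater than 56 is N = 57.
Check: g(57) = 4/57 = 4/57 < 1/14; g(56) = 1/14 >= 1/14. So N = 57.

57


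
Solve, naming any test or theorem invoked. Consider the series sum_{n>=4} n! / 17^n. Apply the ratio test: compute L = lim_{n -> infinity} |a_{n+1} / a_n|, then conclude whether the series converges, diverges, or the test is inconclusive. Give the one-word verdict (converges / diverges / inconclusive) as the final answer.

Let a_n denote the general term. Form the ratio a_{n+1}/a_n and simplify:
a_{n+1}/a_n = n/17 + 1/17
Take the limit as n -> infinity: L = infinity.
Since L = infinity > 1 (or L = infinity), the ratio test implies the series diverges.

diverges


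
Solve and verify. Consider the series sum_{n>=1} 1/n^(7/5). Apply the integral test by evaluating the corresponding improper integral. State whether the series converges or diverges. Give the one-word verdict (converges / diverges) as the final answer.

Let f(x) = x^(-7/5). Then f is positive, continuous, and decreasing on [1, infinity), so the integral test applies.
Compute the improper integral int_{1}^infinity f(x) dx:
  antiderivative F(x) = -5/(2*x^(2/5)).
  As x -> infinity, F(x) -> 0 (since p = 7/5 > 1).
  So int = F(infinity) - F(1) = 0 - (-5/2) = 5/2.
  Finite, so by the integral test, the series converges.

converges


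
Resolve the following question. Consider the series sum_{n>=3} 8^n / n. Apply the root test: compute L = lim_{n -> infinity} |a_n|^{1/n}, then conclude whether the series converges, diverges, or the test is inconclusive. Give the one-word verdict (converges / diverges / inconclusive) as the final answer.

Let a_n denote the general term. Form |a_n|^(1/n) and simplify:
|a_n|^(1/n) = 8/n^(1/n)
Take the limit as n -> infinity: L = 8.
Since L = 8 > 1, the root test implies divergence.

diverges


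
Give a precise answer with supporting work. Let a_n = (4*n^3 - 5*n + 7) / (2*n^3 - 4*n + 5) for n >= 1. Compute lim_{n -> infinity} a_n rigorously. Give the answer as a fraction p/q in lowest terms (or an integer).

Divide numerator and denominator by n^3, the highest power:
numerator / n^3 = 4 - 5/n^2 + 7/n^3
denominator / n^3 = 2 - 4/n^2 + 5/n^3
As n -> infinity, all terms of the form c/n^k (k >= 1) tend to 0.
So numerator / n^3 -> 4 and denominator / n^3 -> 2.
Therefore lim a_n = 2.

2


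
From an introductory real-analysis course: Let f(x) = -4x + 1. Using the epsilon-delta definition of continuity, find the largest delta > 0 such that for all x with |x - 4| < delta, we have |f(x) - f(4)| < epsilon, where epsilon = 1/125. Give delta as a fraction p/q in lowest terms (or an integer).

We compute f(4) = -4*(4) + 1 = -15.
|f(x) - f(4)| = |-4x + 1 - (-15)| = |-4(x - 4)| = 4|x - 4|.
We need 4|x - 4| < 1/125, i.e. |x - 4| < 1/125 / 4 = 1/500.
So any delta <= 1/500 works. Conversely, if delta > 1/500, then x = 4 + 1/500 satisfies |x - 4| = 1/500 < delta but |f(x) - f(4)| = 4 * 1/500 = 1/125, which is not < 1/125; so no larger delta works.
Hence the largest such delta is 1/500.

1/500


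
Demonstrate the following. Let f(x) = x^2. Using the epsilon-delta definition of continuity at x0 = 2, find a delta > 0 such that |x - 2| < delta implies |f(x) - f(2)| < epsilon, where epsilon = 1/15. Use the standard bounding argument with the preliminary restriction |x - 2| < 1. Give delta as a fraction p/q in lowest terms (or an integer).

Factor: |x^2 - (2)^2| = |x - 2| * |x + 2|.
Impose |x - 2| < 1 first. Then |x + 2| = |(x - 2) + 2*(2)| <= |x - 2| + 2*|2| < 1 + 4 = 5.
So |x^2 - (2)^2| < delta * 5.
We need delta * 5 <= 1/15, i.e. delta <= 1/15/5 = 1/75.
Since 1/75 < 1, this is tighter than 1; take delta = 1/75.
So delta = 1/75 works.

1/75


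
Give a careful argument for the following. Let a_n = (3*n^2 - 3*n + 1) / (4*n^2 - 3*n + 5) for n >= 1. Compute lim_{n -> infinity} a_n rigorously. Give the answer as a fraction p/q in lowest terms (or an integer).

Divide numerator and denominator by n^2, the highest power:
numerator / n^2 = 3 - 3/n + n^(-2)
denominator / n^2 = 4 - 3/n + 5/n^2
As n -> infinity, all terms of the form c/n^k (k >= 1) tend to 0.
So numerator / n^2 -> 3 and denominator / n^2 -> 4.
Therefore lim a_n = 3/4.

3/4


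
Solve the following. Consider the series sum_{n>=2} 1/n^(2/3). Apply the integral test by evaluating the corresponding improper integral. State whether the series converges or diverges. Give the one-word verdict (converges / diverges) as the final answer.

Let f(x) = x^(-2/3). Then f is positive, continuous, and decreasing on [2, infinity), so the integral test applies.
Compute the improper integral int_{2}^infinity f(x) dx:
  antiderivative F(x) = 3*x^(1/3).
  As x -> infinity, F(x) -> infinity (since p = 2/3 < 1).
  So the integral diverges. By the integral test, the series diverges.

diverges


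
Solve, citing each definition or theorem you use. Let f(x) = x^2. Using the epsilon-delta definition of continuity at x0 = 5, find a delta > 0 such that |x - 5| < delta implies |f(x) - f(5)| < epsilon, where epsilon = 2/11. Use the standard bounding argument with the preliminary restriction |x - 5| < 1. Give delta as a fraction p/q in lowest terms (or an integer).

Factor: |x^2 - (5)^2| = |x - 5| * |x + 5|.
Impose |x - 5| < 1 first. Then |x + 5| = |(x - 5) + 2*(5)| <= |x - 5| + 2*|5| < 1 + 10 = 11.
So |x^2 - (5)^2| < delta * 11.
We need delta * 11 <= 2/11, i.e. delta <= 2/11/11 = 2/121.
Since 2/121 < 1, this is tighter than 1; take delta = 2/121.
So delta = 2/121 works.

2/121


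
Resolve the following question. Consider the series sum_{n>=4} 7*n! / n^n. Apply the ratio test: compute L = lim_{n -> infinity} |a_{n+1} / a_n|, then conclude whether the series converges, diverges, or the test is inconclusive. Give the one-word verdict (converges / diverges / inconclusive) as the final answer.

Let a_n denote the general term. Form the ratio a_{n+1}/a_n and simplify:
a_{n+1}/a_n = (n/(n + 1))^n
Take the limit as n -> infinity: L = exp(-1).
Since L = exp(-1) < 1, the ratio test implies the series converges.

converges


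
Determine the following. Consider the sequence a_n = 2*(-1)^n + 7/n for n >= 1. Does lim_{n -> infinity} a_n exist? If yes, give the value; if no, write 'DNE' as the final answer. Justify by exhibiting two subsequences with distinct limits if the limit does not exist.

Examine the behaviour of a_n along subsequences.
a_{2k} = 2 + 7/(2k) -> 2. a_{2k+1} = -2 + 7/(2k+1) -> -2.
Since these two subsequential limits are 2 and -2, distinct, the full sequence cannot converge (a convergent sequence has all subsequences tending to the same limit). So lim a_n does not exist.

DNE


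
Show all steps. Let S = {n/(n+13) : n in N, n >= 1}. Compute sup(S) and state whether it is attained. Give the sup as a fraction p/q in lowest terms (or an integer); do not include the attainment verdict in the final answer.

Analysis:
- Values: 1/14, 2/15, 3/16, 4/17, ... strictly increasing.
- Minimum is 1/14 (n=1); inf = 1/14 (attained).
- n/(n+13) = 1 - 13/(n+13) -> 1 from below as n -> infinity, and never equals 1.
- So sup = 1 (not attained).
Conclusion: sup(S) = 1, not attained in S.

1


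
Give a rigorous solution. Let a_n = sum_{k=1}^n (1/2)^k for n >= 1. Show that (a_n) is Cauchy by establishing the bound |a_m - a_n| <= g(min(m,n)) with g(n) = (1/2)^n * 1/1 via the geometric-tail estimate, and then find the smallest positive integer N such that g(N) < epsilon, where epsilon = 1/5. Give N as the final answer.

For m > n >= 1: |a_m - a_n| = sum_{k=n+1}^m (1/2)^k < sum_{k=n+1}^infinity (1/2)^k = (1/2)^(n+1) / (1 - 1/2) = (1/2)^n * (1/2) * (2/1) = (1/2)^n * 1/1.
So g(n) = (1/2)^n / 1. Since g(n) -> 0, (a_n) is Cauchy.
Now solve g(N) < 1/5: (1/2)^N / 1 < 1/5 <=> 2^N > 1 / (1 * 1/5) = 5.
Check powers of 2: 2^2 = 4 <= 5, 2^3 = 8 > 5.
So the smallest such N is 3. Check: g(3) = 1/(1 * 8) = 1/8 < 1/5.

3


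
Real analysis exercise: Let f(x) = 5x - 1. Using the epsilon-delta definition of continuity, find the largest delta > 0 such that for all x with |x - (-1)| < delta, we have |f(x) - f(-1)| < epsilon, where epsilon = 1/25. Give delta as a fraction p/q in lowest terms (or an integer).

We compute f(-1) = 5*(-1) - 1 = -6.
|f(x) - f(-1)| = |5x - 1 - (-6)| = |5(x - (-1))| = 5|x - (-1)|.
We need 5|x - (-1)| < 1/25, i.e. |x - (-1)| < 1/25 / 5 = 1/125.
So any delta <= 1/125 works. Conversely, if delta > 1/125, then x = -1 + 1/125 satisfies |x - (-1)| = 1/125 < delta but |f(x) - f(-1)| = 5 * 1/125 = 1/25, which is not < 1/25; so no larger delta works.
Hence the largest such delta is 1/125.

1/125


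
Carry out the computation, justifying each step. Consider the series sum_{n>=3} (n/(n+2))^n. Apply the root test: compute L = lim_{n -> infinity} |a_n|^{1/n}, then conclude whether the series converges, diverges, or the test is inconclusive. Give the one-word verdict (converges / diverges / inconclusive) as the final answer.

Let a_n denote the general term. Form |a_n|^(1/n) and simplify:
|a_n|^(1/n) = n/(n + 2)
Take the limit as n -> infinity: L = 1.
Since L = 1, the root test is inconclusive. (In fact a_n = (n/(n+2))^n -> e^(-2) != 0, so the nth-term test shows divergence; but the root test itself gives no conclusion.)

inconclusive


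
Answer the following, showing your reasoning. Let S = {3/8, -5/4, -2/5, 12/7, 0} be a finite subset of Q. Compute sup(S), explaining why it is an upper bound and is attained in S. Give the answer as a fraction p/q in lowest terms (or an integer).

S is finite, so sup(S) = max(S).
Sorted decreasing:
12/7, 3/8, 0, -2/5, -5/4
The extremum is 12/7.
For every x in S, x <= 12/7. And 12/7 is in S, so it is attained.
Therefore sup(S) = 12/7.

12/7


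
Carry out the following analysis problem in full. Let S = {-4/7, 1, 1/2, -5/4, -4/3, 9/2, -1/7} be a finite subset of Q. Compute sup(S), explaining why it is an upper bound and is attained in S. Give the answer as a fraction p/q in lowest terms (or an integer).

S is finite, so sup(S) = max(S).
Sorted decreasing:
9/2, 1, 1/2, -1/7, -4/7, -5/4, -4/3
The extremum is 9/2.
For every x in S, x <= 9/2. And 9/2 is in S, so it is attained.
Therefore sup(S) = 9/2.

9/2


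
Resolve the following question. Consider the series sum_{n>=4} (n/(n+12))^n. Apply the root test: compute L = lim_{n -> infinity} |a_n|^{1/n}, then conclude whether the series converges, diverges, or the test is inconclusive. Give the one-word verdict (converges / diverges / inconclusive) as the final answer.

Let a_n denote the general term. Form |a_n|^(1/n) and simplify:
|a_n|^(1/n) = n/(n + 12)
Take the limit as n -> infinity: L = 1.
Since L = 1, the root test is inconclusive. (In fact a_n = (n/(n+12))^n -> e^(-12) != 0, so the nth-term test shows divergence; but the root test itself gives no conclusion.)

inconclusive


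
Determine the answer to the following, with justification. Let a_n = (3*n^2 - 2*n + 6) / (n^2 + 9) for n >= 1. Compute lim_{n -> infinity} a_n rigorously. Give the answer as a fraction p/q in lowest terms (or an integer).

Divide numerator and denominator by n^2, the highest power:
numerator / n^2 = 3 - 2/n + 6/n^2
denominator / n^2 = 1 + 9/n^2
As n -> infinity, all terms of the form c/n^k (k >= 1) tend to 0.
So numerator / n^2 -> 3 and denominator / n^2 -> 1.
Therefore lim a_n = 3.

3


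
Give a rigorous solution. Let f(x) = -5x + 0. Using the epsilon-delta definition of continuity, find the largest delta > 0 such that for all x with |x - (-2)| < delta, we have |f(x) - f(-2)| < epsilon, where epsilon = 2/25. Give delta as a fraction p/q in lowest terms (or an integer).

We compute f(-2) = -5*(-2) + 0 = 10.
|f(x) - f(-2)| = |-5x + 0 - (10)| = |-5(x - (-2))| = 5|x - (-2)|.
We need 5|x - (-2)| < 2/25, i.e. |x - (-2)| < 2/25 / 5 = 2/125.
So any delta <= 2/125 works. Conversely, if delta > 2/125, then x = -2 + 2/125 satisfies |x - (-2)| = 2/125 < delta but |f(x) - f(-2)| = 5 * 2/125 = 2/25, which is not < 2/25; so no larger delta works.
Hence the largest such delta is 2/125.

2/125


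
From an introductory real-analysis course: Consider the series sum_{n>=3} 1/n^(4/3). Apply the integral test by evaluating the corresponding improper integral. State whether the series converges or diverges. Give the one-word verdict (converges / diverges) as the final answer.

Let f(x) = x^(-4/3). Then f is positive, continuous, and decreasing on [3, infinity), so the integral test applies.
Compute the improper integral int_{3}^infinity f(x) dx:
  antiderivative F(x) = -3/x^(1/3).
  As x -> infinity, F(x) -> 0 (since p = 4/3 > 1).
  So int = F(infinity) - F(3) = 0 - (-3^(2/3)) = 3^(2/3).
  Finite, so by the integral test, the series converges.

converges


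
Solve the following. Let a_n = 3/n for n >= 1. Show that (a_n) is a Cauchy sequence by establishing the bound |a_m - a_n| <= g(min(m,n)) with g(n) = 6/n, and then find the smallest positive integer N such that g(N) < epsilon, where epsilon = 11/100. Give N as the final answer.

For any m, n >= 1, by the triangle inequality:
|a_m - a_n| = |3/m - 3/n| <= 3*1/m + 3*1/n <= 6/min(m,n).
So g(n) = 6/n bounds the Cauchy difference. Since g(n) -> 0, (a_n) is Cauchy.
Now solve g(N) < 11/100: 6/N < 11/100 <=> N > 6 / (11/100) = 600/11.
The smallest integer strictly greater than 600/11 is N = 55.
Check: g(55) = 6/55 = 6/55 < 11/100; g(54) = 1/9 >= 11/100. So N = 55.

55


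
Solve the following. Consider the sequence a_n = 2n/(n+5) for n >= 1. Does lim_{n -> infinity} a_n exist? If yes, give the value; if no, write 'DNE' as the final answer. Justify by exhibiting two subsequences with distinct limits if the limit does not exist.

Examine the behaviour of a_n along subsequences.
Even-n subsequence a_{2k} = 2(2k)/(2k+5) -> 2. Odd-n subsequence a_{2k+1} = 2(2k+1)/(2k+6) -> 2. Both tend to 2, which suggests the limit is 2; verify directly.
|a_n - 2| = |2n - 2(n+5)| / (n+5) = 10/(n+5) < 10/n for every n >= 1.
Given epsilon > 0, choose a positive integer N > 10/epsilon. Then for all n >= N, |a_n - 2| < 10/n <= 10/N < epsilon.
So by the definition of the limit, lim a_n exists and equals 2.

2


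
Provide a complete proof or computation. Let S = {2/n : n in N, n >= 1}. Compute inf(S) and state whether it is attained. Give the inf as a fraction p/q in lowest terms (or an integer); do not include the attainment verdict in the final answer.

Analysis:
- Values: 2, 1, 2/3, 1/2, ... strictly decreasing.
- The maximum is 2 (n=1); sup = 2 (attained).
- The set is bounded below by 0; 2/n -> 0 so 0 is the greatest lower bound.
- 0 is not in the set, so inf = 0 is not attained.
Conclusion: inf(S) = 0, not attained in S.

0


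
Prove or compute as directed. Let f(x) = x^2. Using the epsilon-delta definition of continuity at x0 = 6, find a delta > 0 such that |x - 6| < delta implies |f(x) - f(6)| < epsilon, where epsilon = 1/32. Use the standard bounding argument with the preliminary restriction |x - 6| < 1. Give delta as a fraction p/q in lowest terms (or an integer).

Factor: |x^2 - (6)^2| = |x - 6| * |x + 6|.
Impose |x - 6| < 1 first. Then |x + 6| = |(x - 6) + 2*(6)| <= |x - 6| + 2*|6| < 1 + 12 = 13.
So |x^2 - (6)^2| < delta * 13.
We need delta * 13 <= 1/32, i.e. delta <= 1/32/13 = 1/416.
Since 1/416 < 1, this is tighter than 1; take delta = 1/416.
So delta = 1/416 works.

1/416


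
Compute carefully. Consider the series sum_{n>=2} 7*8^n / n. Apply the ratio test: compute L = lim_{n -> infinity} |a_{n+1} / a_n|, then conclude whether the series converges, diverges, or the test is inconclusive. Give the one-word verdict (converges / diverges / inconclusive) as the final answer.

Let a_n denote the general term. Form the ratio a_{n+1}/a_n and simplify:
a_{n+1}/a_n = 8*n/(n + 1)
Take the limit as n -> infinity: L = 8.
Since L = 8 > 1 (or L = infinity), the ratio test implies the series diverges.

diverges


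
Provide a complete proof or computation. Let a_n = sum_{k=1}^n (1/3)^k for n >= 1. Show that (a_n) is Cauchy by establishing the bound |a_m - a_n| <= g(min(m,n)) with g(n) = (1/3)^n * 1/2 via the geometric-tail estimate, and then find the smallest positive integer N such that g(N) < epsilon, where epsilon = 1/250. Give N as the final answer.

For m > n >= 1: |a_m - a_n| = sum_{k=n+1}^m (1/3)^k < sum_{k=n+1}^infinity (1/3)^k = (1/3)^(n+1) / (1 - 1/3) = (1/3)^n * (1/3) * (3/2) = (1/3)^n * 1/2.
So g(n) = (1/3)^n / 2. Since g(n) -> 0, (a_n) is Cauchy.
Now solve g(N) < 1/250: (1/3)^N / 2 < 1/250 <=> 3^N > 1 / (2 * 1/250) = 125.
Check powers of 3: 3^4 = 81 <= 125, 3^5 = 243 > 125.
So the smallest such N is 5. Check: g(5) = 1/(2 * 243) = 1/486 < 1/250.

5


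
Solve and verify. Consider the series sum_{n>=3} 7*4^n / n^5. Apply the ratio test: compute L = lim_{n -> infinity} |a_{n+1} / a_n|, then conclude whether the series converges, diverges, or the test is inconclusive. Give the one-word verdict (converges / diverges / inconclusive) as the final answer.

Let a_n denote the general term. Form the ratio a_{n+1}/a_n and simplify:
a_{n+1}/a_n = 4*n^5/(n + 1)^5
Take the limit as n -> infinity: L = 4.
Since L = 4 > 1 (or L = infinity), the ratio test implies the series diverges.

diverges


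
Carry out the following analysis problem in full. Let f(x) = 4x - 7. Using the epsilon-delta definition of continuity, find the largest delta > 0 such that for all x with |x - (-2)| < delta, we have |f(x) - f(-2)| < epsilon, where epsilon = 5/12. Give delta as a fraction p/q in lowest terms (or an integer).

We compute f(-2) = 4*(-2) - 7 = -15.
|f(x) - f(-2)| = |4x - 7 - (-15)| = |4(x - (-2))| = 4|x - (-2)|.
We need 4|x - (-2)| < 5/12, i.e. |x - (-2)| < 5/12 / 4 = 5/48.
So any delta <= 5/48 works. Conversely, if delta > 5/48, then x = -2 + 5/48 satisfies |x - (-2)| = 5/48 < delta but |f(x) - f(-2)| = 4 * 5/48 = 5/12, which is not < 5/12; so no larger delta works.
Hence the largest such delta is 5/48.

5/48


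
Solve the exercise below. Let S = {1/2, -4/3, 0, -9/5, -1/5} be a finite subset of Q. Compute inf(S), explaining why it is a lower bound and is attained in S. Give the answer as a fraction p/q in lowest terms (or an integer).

S is finite, so inf(S) = min(S).
Sorted increasing:
-9/5, -4/3, -1/5, 0, 1/2
The extremum is -9/5.
For every x in S, x >= -9/5. And -9/5 is in S, so it is attained.
Therefore inf(S) = -9/5.

-9/5


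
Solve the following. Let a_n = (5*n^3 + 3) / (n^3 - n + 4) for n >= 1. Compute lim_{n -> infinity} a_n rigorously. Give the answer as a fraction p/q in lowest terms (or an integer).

Divide numerator and denominator by n^3, the highest power:
numerator / n^3 = 5 + 3/n^3
denominator / n^3 = 1 - 1/n^2 + 4/n^3
As n -> infinity, all terms of the form c/n^k (k >= 1) tend to 0.
So numerator / n^3 -> 5 and denominator / n^3 -> 1.
Therefore lim a_n = 5.

5


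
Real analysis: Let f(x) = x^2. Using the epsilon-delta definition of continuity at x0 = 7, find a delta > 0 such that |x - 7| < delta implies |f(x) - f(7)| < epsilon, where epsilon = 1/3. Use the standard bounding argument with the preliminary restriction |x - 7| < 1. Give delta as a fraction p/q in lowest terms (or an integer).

Factor: |x^2 - (7)^2| = |x - 7| * |x + 7|.
Impose |x - 7| < 1 first. Then |x + 7| = |(x - 7) + 2*(7)| <= |x - 7| + 2*|7| < 1 + 14 = 15.
So |x^2 - (7)^2| < delta * 15.
We need delta * 15 <= 1/3, i.e. delta <= 1/3/15 = 1/45.
Since 1/45 < 1, this is tighter than 1; take delta = 1/45.
So delta = 1/45 works.

1/45


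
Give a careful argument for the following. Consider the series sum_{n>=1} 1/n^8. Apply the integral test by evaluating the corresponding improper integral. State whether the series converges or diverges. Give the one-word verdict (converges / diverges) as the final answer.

Let f(x) = x^(-8). Then f is positive, continuous, and decreasing on [1, infinity), so the integral test applies.
Compute the improper integral int_{1}^infinity f(x) dx:
  antiderivative F(x) = -1/(7*x^7).
  As x -> infinity, F(x) -> 0 (since p = 8 > 1).
  So int = F(infinity) - F(1) = 0 - (-1/7) = 1/7.
  Finite, so by the integral test, the series converges.

converges


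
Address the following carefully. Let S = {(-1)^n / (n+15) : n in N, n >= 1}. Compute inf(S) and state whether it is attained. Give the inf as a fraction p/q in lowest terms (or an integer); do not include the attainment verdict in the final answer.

Analysis:
- Values: -1/16, 1/17, -1/18, 1/19, -1/20, ...
- Positive terms (even n): 1/(2+15), 1/(4+15), ... decreasing -> max = 1/17 (n=2).
- Negative terms (odd n): -1/(1+15), -1/(3+15), ... increasing -> min = -1/16 (n=1).
- So sup = 1/17 (attained at n=2); inf = -1/16 (attained at n=1).
Conclusion: inf(S) = -1/16, attained in S.

-1/16


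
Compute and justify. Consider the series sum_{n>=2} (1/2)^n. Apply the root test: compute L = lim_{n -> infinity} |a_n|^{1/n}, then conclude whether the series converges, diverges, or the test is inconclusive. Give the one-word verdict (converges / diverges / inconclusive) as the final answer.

Let a_n denote the general term. Form |a_n|^(1/n) and simplify:
|a_n|^(1/n) = 1/2
Take the limit as n -> infinity: L = 1/2.
Since L = 1/2 < 1, the root test implies convergence.

converges


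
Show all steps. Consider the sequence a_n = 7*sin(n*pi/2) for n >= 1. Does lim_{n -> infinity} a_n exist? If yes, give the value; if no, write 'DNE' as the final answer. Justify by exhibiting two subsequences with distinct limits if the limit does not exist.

Examine the behaviour of a_n along subsequences.
a_{4k+1} = 7*sin(pi/2 + 2k*pi) = 7 -> 7. a_{4k+3} = 7*sin(3pi/2 + 2k*pi) = -7 -> -7.
Since these two subsequential limits are 7 and -7, distinct, the full sequence cannot converge (a convergent sequence has all subsequences tending to the same limit). So lim a_n does not exist.

DNE


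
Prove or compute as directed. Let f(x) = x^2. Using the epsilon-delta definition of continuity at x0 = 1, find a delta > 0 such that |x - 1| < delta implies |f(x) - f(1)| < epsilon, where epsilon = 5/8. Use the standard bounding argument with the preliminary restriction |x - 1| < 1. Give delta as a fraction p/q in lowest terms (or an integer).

Factor: |x^2 - (1)^2| = |x - 1| * |x + 1|.
Impose |x - 1| < 1 first. Then |x + 1| = |(x - 1) + 2*(1)| <= |x - 1| + 2*|1| < 1 + 2 = 3.
So |x^2 - (1)^2| < delta * 3.
We need delta * 3 <= 5/8, i.e. delta <= 5/8/3 = 5/24.
Since 5/24 < 1, this is tighter than 1; take delta = 5/24.
So delta = 5/24 works.

5/24


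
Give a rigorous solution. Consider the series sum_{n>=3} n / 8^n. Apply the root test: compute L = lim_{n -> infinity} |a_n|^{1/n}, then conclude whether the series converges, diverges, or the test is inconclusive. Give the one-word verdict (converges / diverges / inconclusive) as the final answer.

Let a_n denote the general term. Form |a_n|^(1/n) and simplify:
|a_n|^(1/n) = n^(1/n)/8
Take the limit as n -> infinity: L = 1/8.
Since L = 1/8 < 1, the root test implies convergence.

converges


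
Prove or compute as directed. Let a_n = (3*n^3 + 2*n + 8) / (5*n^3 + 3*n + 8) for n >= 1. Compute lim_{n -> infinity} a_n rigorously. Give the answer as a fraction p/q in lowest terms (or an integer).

Divide numerator and denominator by n^3, the highest power:
numerator / n^3 = 3 + 2/n^2 + 8/n^3
denominator / n^3 = 5 + 3/n^2 + 8/n^3
As n -> infinity, all terms of the form c/n^k (k >= 1) tend to 0.
So numerator / n^3 -> 3 and denominator / n^3 -> 5.
Therefore lim a_n = 3/5.

3/5


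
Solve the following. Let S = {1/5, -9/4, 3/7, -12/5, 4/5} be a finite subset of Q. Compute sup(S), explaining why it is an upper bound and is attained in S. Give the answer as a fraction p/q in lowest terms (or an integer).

S is finite, so sup(S) = max(S).
Sorted decreasing:
4/5, 3/7, 1/5, -9/4, -12/5
The extremum is 4/5.
For every x in S, x <= 4/5. And 4/5 is in S, so it is attained.
Therefore sup(S) = 4/5.

4/5


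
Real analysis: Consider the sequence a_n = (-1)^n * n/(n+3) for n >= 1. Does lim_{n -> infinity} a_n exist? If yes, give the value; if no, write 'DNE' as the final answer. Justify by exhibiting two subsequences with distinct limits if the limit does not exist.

Examine the behaviour of a_n along subsequences.
a_{2k} = 2k/(2k+3) -> 1. a_{2k+1} = -(2k+1)/(2k+4) -> -1.
Since these two subsequential limits are 1 and -1, distinct, the full sequence cannot converge (a convergent sequence has all subsequences tending to the same limit). So lim a_n does not exist.

DNE


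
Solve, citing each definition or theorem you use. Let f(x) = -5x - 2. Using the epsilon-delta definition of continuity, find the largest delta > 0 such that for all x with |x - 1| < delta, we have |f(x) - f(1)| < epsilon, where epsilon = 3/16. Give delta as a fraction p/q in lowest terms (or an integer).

We compute f(1) = -5*(1) - 2 = -7.
|f(x) - f(1)| = |-5x - 2 - (-7)| = |-5(x - 1)| = 5|x - 1|.
We need 5|x - 1| < 3/16, i.e. |x - 1| < 3/16 / 5 = 3/80.
So any delta <= 3/80 works. Conversely, if delta > 3/80, then x = 1 + 3/80 satisfies |x - 1| = 3/80 < delta but |f(x) - f(1)| = 5 * 3/80 = 3/16, which is not < 3/16; so no larger delta works.
Hence the largest such delta is 3/80.

3/80


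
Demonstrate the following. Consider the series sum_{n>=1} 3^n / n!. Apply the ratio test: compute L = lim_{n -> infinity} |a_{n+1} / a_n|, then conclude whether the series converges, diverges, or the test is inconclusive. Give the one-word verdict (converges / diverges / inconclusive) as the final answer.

Let a_n denote the general term. Form the ratio a_{n+1}/a_n and simplify:
a_{n+1}/a_n = 3/(n + 1)
Take the limit as n -> infinity: L = 0.
Since L = 0 < 1, the ratio test implies the series converges.

converges


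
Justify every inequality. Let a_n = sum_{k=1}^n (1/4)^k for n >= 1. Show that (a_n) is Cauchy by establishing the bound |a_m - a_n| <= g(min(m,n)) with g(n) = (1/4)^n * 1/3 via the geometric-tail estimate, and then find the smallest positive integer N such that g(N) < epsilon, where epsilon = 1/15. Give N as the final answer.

For m > n >= 1: |a_m - a_n| = sum_{k=n+1}^m (1/4)^k < sum_{k=n+1}^infinity (1/4)^k = (1/4)^(n+1) / (1 - 1/4) = (1/4)^n * (1/4) * (4/3) = (1/4)^n * 1/3.
So g(n) = (1/4)^n / 3. Since g(n) -> 0, (a_n) is Cauchy.
Now solve g(N) < 1/15: (1/4)^N / 3 < 1/15 <=> 4^N > 1 / (3 * 1/15) = 5.
Check powers of 4: 4^1 = 4 <= 5, 4^2 = 16 > 5.
So the smallest such N is 2. Check: g(2) = 1/(3 * 16) = 1/48 < 1/15.

2


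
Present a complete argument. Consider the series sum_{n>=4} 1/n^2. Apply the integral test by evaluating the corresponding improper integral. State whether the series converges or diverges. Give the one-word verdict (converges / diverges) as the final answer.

Let f(x) = x^(-2). Then f is positive, continuous, and decreasing on [4, infinity), so the integral test applies.
Compute the improper integral int_{4}^infinity f(x) dx:
  antiderivative F(x) = -1/x.
  As x -> infinity, F(x) -> 0 (since p = 2 > 1).
  So int = F(infinity) - F(4) = 0 - (-1/4) = 1/4.
  Finite, so by the integral test, the series converges.

converges


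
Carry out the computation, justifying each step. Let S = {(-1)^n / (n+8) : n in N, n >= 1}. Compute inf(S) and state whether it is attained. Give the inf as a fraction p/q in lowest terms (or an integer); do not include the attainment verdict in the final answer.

Analysis:
- Values: -1/9, 1/10, -1/11, 1/12, -1/13, ...
- Positive terms (even n): 1/(2+8), 1/(4+8), ... decreasing -> max = 1/10 (n=2).
- Negative terms (odd n): -1/(1+8), -1/(3+8), ... increasing -> min = -1/9 (n=1).
- So sup = 1/10 (attained at n=2); inf = -1/9 (attained at n=1).
Conclusion: inf(S) = -1/9, attained in S.

-1/9


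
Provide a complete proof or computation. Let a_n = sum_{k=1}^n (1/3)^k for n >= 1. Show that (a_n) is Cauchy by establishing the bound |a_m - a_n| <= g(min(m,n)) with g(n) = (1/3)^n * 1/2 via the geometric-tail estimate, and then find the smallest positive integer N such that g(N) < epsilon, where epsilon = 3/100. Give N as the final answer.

For m > n >= 1: |a_m - a_n| = sum_{k=n+1}^m (1/3)^k < sum_{k=n+1}^infinity (1/3)^k = (1/3)^(n+1) / (1 - 1/3) = (1/3)^n * (1/3) * (3/2) = (1/3)^n * 1/2.
So g(n) = (1/3)^n / 2. Since g(n) -> 0, (a_n) is Cauchy.
Now solve g(N) < 3/100: (1/3)^N / 2 < 3/100 <=> 3^N > 1 / (2 * 3/100) = 50/3.
Check powers of 3: 3^2 = 9 <= 50/3, 3^3 = 27 > 50/3.
So the smallest such N is 3. Check: g(3) = 1/(2 * 27) = 1/54 < 3/100.

3


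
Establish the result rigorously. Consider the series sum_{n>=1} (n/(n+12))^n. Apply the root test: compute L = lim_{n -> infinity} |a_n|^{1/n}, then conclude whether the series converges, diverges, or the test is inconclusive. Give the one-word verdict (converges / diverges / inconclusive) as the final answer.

Let a_n denote the general term. Form |a_n|^(1/n) and simplify:
|a_n|^(1/n) = n/(n + 12)
Take the limit as n -> infinity: L = 1.
Since L = 1, the root test is inconclusive. (In fact a_n = (n/(n+12))^n -> e^(-12) != 0, so the nth-term test shows divergence; but the root test itself gives no conclusion.)

inconclusive


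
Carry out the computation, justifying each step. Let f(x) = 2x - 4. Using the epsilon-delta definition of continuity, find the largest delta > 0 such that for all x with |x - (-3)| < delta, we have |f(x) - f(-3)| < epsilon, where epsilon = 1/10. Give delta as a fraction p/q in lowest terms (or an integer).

We compute f(-3) = 2*(-3) - 4 = -10.
|f(x) - f(-3)| = |2x - 4 - (-10)| = |2(x - (-3))| = 2|x - (-3)|.
We need 2|x - (-3)| < 1/10, i.e. |x - (-3)| < 1/10 / 2 = 1/20.
So any delta <= 1/20 works. Conversely, if delta > 1/20, then x = -3 + 1/20 satisfies |x - (-3)| = 1/20 < delta but |f(x) - f(-3)| = 2 * 1/20 = 1/10, which is not < 1/10; so no larger delta works.
Hence the largest such delta is 1/20.

1/20


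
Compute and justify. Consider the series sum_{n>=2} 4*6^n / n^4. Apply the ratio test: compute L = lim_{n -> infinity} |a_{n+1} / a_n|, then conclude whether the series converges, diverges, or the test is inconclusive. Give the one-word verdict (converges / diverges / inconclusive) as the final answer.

Let a_n denote the general term. Form the ratio a_{n+1}/a_n and simplify:
a_{n+1}/a_n = 6*n^4/(n + 1)^4
Take the limit as n -> infinity: L = 6.
Since L = 6 > 1 (or L = infinity), the ratio test implies the series diverges.

diverges


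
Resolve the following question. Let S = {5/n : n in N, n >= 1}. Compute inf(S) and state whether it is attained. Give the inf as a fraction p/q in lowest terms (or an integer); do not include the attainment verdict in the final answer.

Analysis:
- Values: 5, 5/2, 5/3, 5/4, ... strictly decreasing.
- The maximum is 5 (n=1); sup = 5 (attained).
- The set is bounded below by 0; 5/n -> 0 so 0 is the greatest lower bound.
- 0 is not in the set, so inf = 0 is not attained.
Conclusion: inf(S) = 0, not attained in S.

0


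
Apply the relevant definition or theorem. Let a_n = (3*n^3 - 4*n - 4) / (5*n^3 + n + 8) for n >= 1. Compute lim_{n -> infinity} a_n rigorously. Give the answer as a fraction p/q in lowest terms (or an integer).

Divide numerator and denominator by n^3, the highest power:
numerator / n^3 = 3 - 4/n^2 - 4/n^3
denominator / n^3 = 5 + n^(-2) + 8/n^3
As n -> infinity, all terms of the form c/n^k (k >= 1) tend to 0.
So numerator / n^3 -> 3 and denominator / n^3 -> 5.
Therefore lim a_n = 3/5.

3/5


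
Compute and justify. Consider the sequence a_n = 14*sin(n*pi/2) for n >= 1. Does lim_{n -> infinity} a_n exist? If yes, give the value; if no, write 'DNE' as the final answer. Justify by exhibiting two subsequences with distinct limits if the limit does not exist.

Examine the behaviour of a_n along subsequences.
a_{4k+1} = 14*sin(pi/2 + 2k*pi) = 14 -> 14. a_{4k+3} = 14*sin(3pi/2 + 2k*pi) = -14 -> -14.
Since these two subsequential limits are 14 and -14, distinct, the full sequence cannot converge (a convergent sequence has all subsequences tending to the same limit). So lim a_n does not exist.

DNE


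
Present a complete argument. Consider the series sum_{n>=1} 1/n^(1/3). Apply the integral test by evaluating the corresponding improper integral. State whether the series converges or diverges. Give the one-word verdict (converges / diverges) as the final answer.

Let f(x) = x^(-1/3). Then f is positive, continuous, and decreasing on [1, infinity), so the integral test applies.
Compute the improper integral int_{1}^infinity f(x) dx:
  antiderivative F(x) = 3*x^(2/3)/2.
  As x -> infinity, F(x) -> infinity (since p = 1/3 < 1).
  So the integral diverges. By the integral test, the series diverges.

diverges


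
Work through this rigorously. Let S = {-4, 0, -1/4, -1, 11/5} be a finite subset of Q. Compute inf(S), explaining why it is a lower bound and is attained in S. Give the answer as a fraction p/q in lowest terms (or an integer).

S is finite, so inf(S) = min(S).
Sorted increasing:
-4, -1, -1/4, 0, 11/5
The extremum is -4.
For every x in S, x >= -4. And -4 is in S, so it is attained.
Therefore inf(S) = -4.

-4
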